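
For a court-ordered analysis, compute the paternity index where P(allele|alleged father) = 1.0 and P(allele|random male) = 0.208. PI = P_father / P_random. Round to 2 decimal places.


Paternity Index calculation:
PI = P(allele|father) / P(allele|random)
PI = 1.0 / 0.208
PI = 4.81

4.81


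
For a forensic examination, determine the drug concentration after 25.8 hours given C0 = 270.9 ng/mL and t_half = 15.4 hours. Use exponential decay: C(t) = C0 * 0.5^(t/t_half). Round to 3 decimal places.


Drug concentration decay:
Number of half-lives = t / t_half = 25.8 / 15.4 = 1.675325
Decay factor = 0.5^1.675325 = 0.31309557
C(t) = 270.9 * 0.31309557 = 84.818 ng/mL

84.818


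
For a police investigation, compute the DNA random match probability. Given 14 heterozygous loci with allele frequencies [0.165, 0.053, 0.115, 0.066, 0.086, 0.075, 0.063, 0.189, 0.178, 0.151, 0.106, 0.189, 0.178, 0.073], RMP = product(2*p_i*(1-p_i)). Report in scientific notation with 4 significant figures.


Computing RMP for 14 loci:
Locus 1: 2 * 0.165 * 0.835 = 0.27555
Locus 2: 2 * 0.053 * 0.947 = 0.100382
Locus 3: 2 * 0.115 * 0.885 = 0.20355
Locus 4: 2 * 0.066 * 0.934 = 0.123288
Locus 5: 2 * 0.086 * 0.914 = 0.157208
Locus 6: 2 * 0.075 * 0.925 = 0.13875
Locus 7: 2 * 0.063 * 0.937 = 0.118062
Locus 8: 2 * 0.189 * 0.811 = 0.306558
Locus 9: 2 * 0.178 * 0.822 = 0.292632
Locus 10: 2 * 0.151 * 0.849 = 0.256398
Locus 11: 2 * 0.106 * 0.894 = 0.189528
Locus 12: 2 * 0.189 * 0.811 = 0.306558
Locus 13: 2 * 0.178 * 0.822 = 0.292632
Locus 14: 2 * 0.073 * 0.927 = 0.135342
RMP = 9.461e-11

9.461e-11


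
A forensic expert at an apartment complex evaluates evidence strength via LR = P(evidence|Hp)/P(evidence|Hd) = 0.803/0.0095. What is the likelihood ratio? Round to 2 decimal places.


Likelihood ratio calculation:
LR = P(E|Hp) / P(E|Hd)
LR = 0.803 / 0.0095
LR = 84.53

84.53


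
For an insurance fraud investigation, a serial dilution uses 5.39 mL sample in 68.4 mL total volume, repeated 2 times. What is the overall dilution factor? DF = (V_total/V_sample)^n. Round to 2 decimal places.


Dilution factor calculation:
Single dilution = V_total / V_sample = 68.4 / 5.39 ≈ 12.690167
Number of dilutions = 2
Total DF = (68.4 / 5.39)^2 (full precision, rounded at the end) = 161.04

161.04


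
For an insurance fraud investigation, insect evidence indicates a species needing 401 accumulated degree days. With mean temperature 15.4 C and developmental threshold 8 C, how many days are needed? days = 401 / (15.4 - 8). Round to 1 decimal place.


Insect development time:
Effective temperature = avg_temp - T_base = 15.4 - 8 = 7.4 C
Days = ADD / effective_temp = 401 / 7.4 = 54.2 days

54.2


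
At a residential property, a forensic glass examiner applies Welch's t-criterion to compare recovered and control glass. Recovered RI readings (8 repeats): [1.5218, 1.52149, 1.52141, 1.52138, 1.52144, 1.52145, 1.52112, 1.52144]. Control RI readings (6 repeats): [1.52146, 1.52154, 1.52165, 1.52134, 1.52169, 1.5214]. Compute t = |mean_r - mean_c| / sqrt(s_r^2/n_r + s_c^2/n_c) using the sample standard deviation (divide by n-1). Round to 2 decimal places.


Welch's t-criterion for glass RI comparison:
Recovered mean = sum / n_r = 12.17153 / 8 = 1.5214413
Control mean = sum / n_c = 9.12908 / 6 = 1.5215133
Recovered sample variance s_r^2 = 3.41554e-08
Control sample variance s_c^2 = 1.92667e-08
Welch SE (unpooled) = sqrt(s_r^2/n_r + s_c^2/n_c) = sqrt(4.26942e-09 + 3.21111e-09) = sqrt(7.48053e-09) = 8.64901e-05
|mean_r - mean_c| = 7.20833e-05
t = 7.20833e-05 / 8.64901e-05 = 0.83

0.83


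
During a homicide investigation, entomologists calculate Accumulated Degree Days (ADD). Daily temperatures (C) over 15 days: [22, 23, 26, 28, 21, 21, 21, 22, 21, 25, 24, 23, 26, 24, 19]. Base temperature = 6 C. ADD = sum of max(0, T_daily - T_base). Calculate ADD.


Computing ADD day by day:
Day 1: max(0, 22 - 6) = 16
Day 2: max(0, 23 - 6) = 17
Day 3: max(0, 26 - 6) = 20
Day 4: max(0, 28 - 6) = 22
Day 5: max(0, 21 - 6) = 15
Day 6: max(0, 21 - 6) = 15
Day 7: max(0, 21 - 6) = 15
Day 8: max(0, 22 - 6) = 16
Day 9: max(0, 21 - 6) = 15
Day 10: max(0, 25 - 6) = 19
Day 11: max(0, 24 - 6) = 18
Day 12: max(0, 23 - 6) = 17
Day 13: max(0, 26 - 6) = 20
Day 14: max(0, 24 - 6) = 18
Day 15: max(0, 19 - 6) = 13
Total ADD = 256

256


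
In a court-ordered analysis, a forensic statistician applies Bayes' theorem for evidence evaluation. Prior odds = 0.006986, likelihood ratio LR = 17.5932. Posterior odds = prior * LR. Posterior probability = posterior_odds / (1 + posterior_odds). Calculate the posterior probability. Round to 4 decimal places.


Bayesian evidence evaluation:
Posterior odds = prior_odds * LR = 0.006986 * 17.5932 = 0.1229061
Posterior probability = posterior_odds / (1 + posterior_odds)
= 0.1229061 / (1 + 0.1229061)
= 0.1229061 / 1.1229061
= 0.1095

0.1095


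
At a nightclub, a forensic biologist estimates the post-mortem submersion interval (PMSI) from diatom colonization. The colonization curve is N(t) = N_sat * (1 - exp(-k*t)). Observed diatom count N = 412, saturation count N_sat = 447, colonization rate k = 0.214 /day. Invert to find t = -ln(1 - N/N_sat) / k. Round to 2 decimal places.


PMSI from diatom colonization curve:
N / N_sat = 412 / 447 = 0.9217
1 - N/N_sat = 0.0783
ln(1 - N/N_sat) = -2.547208
t = -ln(1 - N/N_sat) / k = -(-2.547208) / 0.214 = 11.90 days

11.90


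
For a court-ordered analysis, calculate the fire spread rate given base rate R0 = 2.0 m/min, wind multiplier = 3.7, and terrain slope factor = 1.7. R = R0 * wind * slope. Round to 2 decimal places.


Fire spread rate calculation:
R = R0 * wind_factor * slope_factor
= 2.0 * 3.7 * 1.7
= 7.4 * 1.7
= 12.58 m/min

12.58


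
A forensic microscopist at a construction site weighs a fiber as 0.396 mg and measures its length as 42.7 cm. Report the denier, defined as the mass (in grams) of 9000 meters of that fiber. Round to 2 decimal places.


Denier calculation:
Mass in grams = 0.396 mg / 1000 = 0.000396 g
Length in meters = 42.7 cm / 100 = 0.427 m
Linear density = mass / length = 0.000396 / 0.427 = 0.0009274 g/m
Denier = (g/m) * 9000 = 0.0009274 * 9000 = 8.35

8.35


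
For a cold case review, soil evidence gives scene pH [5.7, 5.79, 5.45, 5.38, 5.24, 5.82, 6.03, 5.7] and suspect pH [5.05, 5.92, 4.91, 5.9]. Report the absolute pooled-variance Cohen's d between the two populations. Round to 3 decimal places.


Pooled-variance Cohen's d for soil pH comparison:
Scene mean = 45.11 / 8 = 5.63875
Suspect mean = 21.78 / 4 = 5.445
Scene sample variance s_s^2 = 0.06827
Suspect sample variance s_c^2 = 0.291633
Pooled variance = ((n_s-1)*s_s^2 + (n_c-1)*s_c^2) / (n_s + n_c - 2) = 0.135279
Pooled SD = sqrt(0.135279) = 0.367803
Mean difference = 0.19375
|d| = |0.19375| / 0.367803 = 0.527

0.527


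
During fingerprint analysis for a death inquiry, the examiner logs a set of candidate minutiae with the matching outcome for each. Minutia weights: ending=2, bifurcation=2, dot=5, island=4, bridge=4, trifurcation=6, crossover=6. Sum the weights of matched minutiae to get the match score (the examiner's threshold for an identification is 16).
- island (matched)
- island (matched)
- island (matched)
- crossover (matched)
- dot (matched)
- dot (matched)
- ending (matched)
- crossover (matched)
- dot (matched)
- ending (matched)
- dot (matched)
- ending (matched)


Weighted minutiae match score:
  island: matched, +4 (running total 4)
  island: matched, +4 (running total 8)
  island: matched, +4 (running total 12)
  crossover: matched, +6 (running total 18)
  dot: matched, +5 (running total 23)
  dot: matched, +5 (running total 28)
  ending: matched, +2 (running total 30)
  crossover: matched, +6 (running total 36)
  dot: matched, +5 (running total 41)
  ending: matched, +2 (running total 43)
  dot: matched, +5 (running total 48)
  ending: matched, +2 (running total 50)
Total score = 50
Threshold = 16; verdict = identification

50


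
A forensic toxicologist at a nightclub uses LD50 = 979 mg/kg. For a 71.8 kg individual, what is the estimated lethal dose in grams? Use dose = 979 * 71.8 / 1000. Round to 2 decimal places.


Lethal dose calculation:
Lethal dose = LD50 * body_weight / 1000
= 979 * 71.8 / 1000
= 70292.2 / 1000
= 70.29 g

70.29


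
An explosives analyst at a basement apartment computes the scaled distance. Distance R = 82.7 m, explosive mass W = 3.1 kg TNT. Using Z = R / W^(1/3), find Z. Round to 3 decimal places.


Scaled distance calculation:
W^(1/3) = 3.1^(1/3) = 1.4581
Z = R / W^(1/3) = 82.7 / 1.4581
Z = 56.718 m/kg^(1/3)

56.718


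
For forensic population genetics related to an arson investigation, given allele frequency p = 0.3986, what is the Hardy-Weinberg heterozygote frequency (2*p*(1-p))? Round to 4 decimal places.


Hardy-Weinberg heterozygote frequency:
q = 1 - p = 1 - 0.3986 = 0.6014
2pq = 2 * 0.3986 * 0.6014 = 0.4794

0.4794


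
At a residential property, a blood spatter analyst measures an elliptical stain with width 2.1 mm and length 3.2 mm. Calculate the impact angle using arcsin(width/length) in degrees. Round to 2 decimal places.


Blood spatter impact angle calculation:
width / length = 2.1 / 3.2 = 0.65625
angle = arcsin(0.65625)
angle = 41.01 degrees

41.01


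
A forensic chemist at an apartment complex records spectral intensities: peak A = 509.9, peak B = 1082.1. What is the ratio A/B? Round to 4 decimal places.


Spectral peak ratio:
Peak A = 509.9 counts
Peak B = 1082.1 counts
Ratio = 509.9 / 1082.1 = 0.4712

0.4712


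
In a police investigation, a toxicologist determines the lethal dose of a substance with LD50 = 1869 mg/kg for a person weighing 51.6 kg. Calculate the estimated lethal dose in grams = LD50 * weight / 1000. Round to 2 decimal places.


Lethal dose calculation:
Lethal dose = LD50 * body_weight / 1000
= 1869 * 51.6 / 1000
= 96440.4 / 1000
= 96.44 g

96.44


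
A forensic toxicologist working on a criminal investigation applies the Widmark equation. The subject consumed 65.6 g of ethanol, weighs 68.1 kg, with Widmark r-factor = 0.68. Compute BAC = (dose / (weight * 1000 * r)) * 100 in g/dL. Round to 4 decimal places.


Applying the Widmark formula:
BAC = (dose_g / (body_wt * 1000 * r)) * 100
Denominator = 68.1 * 1000 * 0.68 = 46308
BAC = (65.6 / 46308) * 100
BAC = 0.1417 g/dL

0.1417


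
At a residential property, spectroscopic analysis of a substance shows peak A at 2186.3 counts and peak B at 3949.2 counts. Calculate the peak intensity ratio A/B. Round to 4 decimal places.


Spectral peak ratio:
Peak A = 2186.3 counts
Peak B = 3949.2 counts
Ratio = 2186.3 / 3949.2 = 0.5536

0.5536


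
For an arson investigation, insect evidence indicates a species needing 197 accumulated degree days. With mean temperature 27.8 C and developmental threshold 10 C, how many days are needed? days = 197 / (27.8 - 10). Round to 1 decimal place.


Insect development time:
Effective temperature = avg_temp - T_base = 27.8 - 10 = 17.8 C
Days = ADD / effective_temp = 197 / 17.8 = 11.1 days

11.1


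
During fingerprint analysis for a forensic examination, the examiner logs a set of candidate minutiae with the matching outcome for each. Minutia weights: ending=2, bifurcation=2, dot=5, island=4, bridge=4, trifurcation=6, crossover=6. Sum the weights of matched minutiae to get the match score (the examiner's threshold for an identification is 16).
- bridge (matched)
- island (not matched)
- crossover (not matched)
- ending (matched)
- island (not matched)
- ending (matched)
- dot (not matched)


Weighted minutiae match score:
  bridge: matched, +4 (running total 4)
  island: not matched, +0
  crossover: not matched, +0
  ending: matched, +2 (running total 6)
  island: not matched, +0
  ending: matched, +2 (running total 8)
  dot: not matched, +0
Total score = 8
Threshold = 16; verdict = inconclusive

8


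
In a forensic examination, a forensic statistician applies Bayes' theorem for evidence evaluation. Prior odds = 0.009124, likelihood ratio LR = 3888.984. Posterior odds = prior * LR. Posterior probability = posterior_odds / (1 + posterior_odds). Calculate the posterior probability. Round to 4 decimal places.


Bayesian evidence evaluation:
Posterior odds = prior_odds * LR = 0.009124 * 3888.984 = 35.48309
Posterior probability = posterior_odds / (1 + posterior_odds)
= 35.48309 / (1 + 35.48309)
= 35.48309 / 36.48309
= 0.9726

0.9726


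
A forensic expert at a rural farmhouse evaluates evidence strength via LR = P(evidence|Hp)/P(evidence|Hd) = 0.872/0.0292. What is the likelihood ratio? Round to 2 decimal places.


Likelihood ratio calculation:
LR = P(E|Hp) / P(E|Hd)
LR = 0.872 / 0.0292
LR = 29.86

29.86


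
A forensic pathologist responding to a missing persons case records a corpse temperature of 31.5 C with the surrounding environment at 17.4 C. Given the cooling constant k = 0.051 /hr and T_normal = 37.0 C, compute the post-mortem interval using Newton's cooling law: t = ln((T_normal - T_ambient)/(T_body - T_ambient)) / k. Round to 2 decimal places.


Using Newton's law of cooling:
t = ln((T_normal - T_ambient) / (T_body - T_ambient)) / k
T_normal - T_ambient = 19.6
T_body - T_ambient = 14.1
Ratio = 1.390071
ln(ratio) = 0.329355
t = 0.329355 / 0.051 = 6.46 hours

6.46


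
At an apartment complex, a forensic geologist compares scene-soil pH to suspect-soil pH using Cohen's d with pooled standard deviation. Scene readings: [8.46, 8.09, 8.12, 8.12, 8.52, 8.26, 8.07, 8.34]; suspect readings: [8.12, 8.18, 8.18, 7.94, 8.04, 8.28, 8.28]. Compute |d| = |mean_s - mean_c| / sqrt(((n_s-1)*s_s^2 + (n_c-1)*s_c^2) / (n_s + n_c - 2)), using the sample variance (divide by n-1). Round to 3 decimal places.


Pooled-variance Cohen's d for soil pH comparison:
Scene mean = 65.98 / 8 = 8.2475
Suspect mean = 57.02 / 7 = 8.145714
Scene sample variance s_s^2 = 0.030993
Suspect sample variance s_c^2 = 0.015429
Pooled variance = ((n_s-1)*s_s^2 + (n_c-1)*s_c^2) / (n_s + n_c - 2) = 0.023809
Pooled SD = sqrt(0.023809) = 0.154302
Mean difference = 0.101786
|d| = |0.101786| / 0.154302 = 0.660

0.660


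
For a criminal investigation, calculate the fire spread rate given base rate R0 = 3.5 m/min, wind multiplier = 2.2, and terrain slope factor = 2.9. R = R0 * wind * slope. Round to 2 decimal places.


Fire spread rate calculation:
R = R0 * wind_factor * slope_factor
= 3.5 * 2.2 * 2.9
= 7.7 * 2.9
= 22.33 m/min

22.33


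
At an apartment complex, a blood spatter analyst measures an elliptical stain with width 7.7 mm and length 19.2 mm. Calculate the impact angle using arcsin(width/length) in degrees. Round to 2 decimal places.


Blood spatter impact angle calculation:
width / length = 7.7 / 19.2 = 0.401042
angle = arcsin(0.401042)
angle = 23.64 degrees

23.64


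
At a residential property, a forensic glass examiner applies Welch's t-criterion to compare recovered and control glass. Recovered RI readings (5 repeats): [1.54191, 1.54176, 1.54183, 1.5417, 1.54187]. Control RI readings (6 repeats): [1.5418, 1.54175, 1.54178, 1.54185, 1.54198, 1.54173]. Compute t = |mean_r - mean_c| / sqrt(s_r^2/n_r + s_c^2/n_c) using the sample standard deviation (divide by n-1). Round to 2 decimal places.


Welch's t-criterion for glass RI comparison:
Recovered mean = sum / n_r = 7.70907 / 5 = 1.541814
Control mean = sum / n_c = 9.25089 / 6 = 1.541815
Recovered sample variance s_r^2 = 7.13e-09
Control sample variance s_c^2 = 8.27e-09
Welch SE (unpooled) = sqrt(s_r^2/n_r + s_c^2/n_c) = sqrt(1.426e-09 + 1.37833e-09) = sqrt(2.80433e-09) = 5.29559e-05
|mean_r - mean_c| = 1e-06
t = 1e-06 / 5.29559e-05 = 0.02

0.02


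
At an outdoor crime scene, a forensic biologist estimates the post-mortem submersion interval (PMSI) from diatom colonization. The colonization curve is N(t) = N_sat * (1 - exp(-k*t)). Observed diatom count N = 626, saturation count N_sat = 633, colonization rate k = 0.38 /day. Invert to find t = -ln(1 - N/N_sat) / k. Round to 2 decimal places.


PMSI from diatom colonization curve:
N / N_sat = 626 / 633 = 0.988942
1 - N/N_sat = 0.011058
ln(1 - N/N_sat) = -4.504601
t = -ln(1 - N/N_sat) / k = -(-4.504601) / 0.38 = 11.85 days

11.85


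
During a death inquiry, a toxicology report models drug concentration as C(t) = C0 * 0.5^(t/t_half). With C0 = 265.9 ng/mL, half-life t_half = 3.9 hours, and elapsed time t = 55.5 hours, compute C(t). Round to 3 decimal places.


Drug concentration decay:
Number of half-lives = t / t_half = 55.5 / 3.9 = 14.230769
Decay factor = 0.5^14.230769 = 0.00005201
C(t) = 265.9 * 0.00005201 = 0.014 ng/mL

0.014


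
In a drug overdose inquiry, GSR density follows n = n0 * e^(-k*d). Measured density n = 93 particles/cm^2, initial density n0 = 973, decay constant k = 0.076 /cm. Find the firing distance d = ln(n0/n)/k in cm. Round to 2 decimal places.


GSR distance calculation:
n0/n = 973 / 93 = 10.462366
ln(n0/n) = 2.347785
d = 2.347785 / 0.076 = 30.89 cm

30.89


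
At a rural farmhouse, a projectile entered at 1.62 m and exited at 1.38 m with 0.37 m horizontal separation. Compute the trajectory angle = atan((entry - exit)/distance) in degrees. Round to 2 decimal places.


Bullet trajectory angle:
Height difference = 1.62 - 1.38 = 0.24 m
angle = atan(0.24 / 0.37)
angle = atan(0.648649)
angle = 32.97 degrees

32.97


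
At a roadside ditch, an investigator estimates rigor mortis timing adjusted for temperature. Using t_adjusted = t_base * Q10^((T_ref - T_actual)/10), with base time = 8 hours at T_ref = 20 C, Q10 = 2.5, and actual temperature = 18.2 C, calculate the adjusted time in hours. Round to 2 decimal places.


Rigor mortis time adjustment:
Exponent = (T_ref - T_actual) / 10 = (20 - 18.2) / 10 = 0.18
Q10 factor = 2.5^0.18 = 1.17931
t_adjusted = 8 * 1.17931 = 9.43 hours

9.43


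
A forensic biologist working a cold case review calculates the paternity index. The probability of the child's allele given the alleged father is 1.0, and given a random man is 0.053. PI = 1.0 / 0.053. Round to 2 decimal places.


Paternity Index calculation:
PI = P(allele|father) / P(allele|random)
PI = 1.0 / 0.053
PI = 18.87

18.87


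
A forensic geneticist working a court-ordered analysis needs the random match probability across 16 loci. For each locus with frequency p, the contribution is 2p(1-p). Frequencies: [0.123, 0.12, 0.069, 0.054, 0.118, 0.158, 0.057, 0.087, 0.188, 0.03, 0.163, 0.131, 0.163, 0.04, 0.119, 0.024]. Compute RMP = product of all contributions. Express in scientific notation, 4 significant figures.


Computing RMP for 16 loci:
Locus 1: 2 * 0.123 * 0.877 = 0.215742
Locus 2: 2 * 0.12 * 0.88 = 0.2112
Locus 3: 2 * 0.069 * 0.931 = 0.128478
Locus 4: 2 * 0.054 * 0.946 = 0.102168
Locus 5: 2 * 0.118 * 0.882 = 0.208152
Locus 6: 2 * 0.158 * 0.842 = 0.266072
Locus 7: 2 * 0.057 * 0.943 = 0.107502
Locus 8: 2 * 0.087 * 0.913 = 0.158862
Locus 9: 2 * 0.188 * 0.812 = 0.305312
Locus 10: 2 * 0.03 * 0.97 = 0.0582
Locus 11: 2 * 0.163 * 0.837 = 0.272862
Locus 12: 2 * 0.131 * 0.869 = 0.227678
Locus 13: 2 * 0.163 * 0.837 = 0.272862
Locus 14: 2 * 0.04 * 0.96 = 0.0768
Locus 15: 2 * 0.119 * 0.881 = 0.209678
Locus 16: 2 * 0.024 * 0.976 = 0.046848
RMP = 1.285e-13

1.285e-13


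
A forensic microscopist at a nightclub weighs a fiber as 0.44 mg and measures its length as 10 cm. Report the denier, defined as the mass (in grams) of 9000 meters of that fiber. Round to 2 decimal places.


Denier calculation:
Mass in grams = 0.44 mg / 1000 = 0.00044 g
Length in meters = 10 cm / 100 = 0.1 m
Linear density = mass / length = 0.00044 / 0.1 = 0.0044 g/m
Denier = (g/m) * 9000 = 0.0044 * 9000 = 39.60

39.60


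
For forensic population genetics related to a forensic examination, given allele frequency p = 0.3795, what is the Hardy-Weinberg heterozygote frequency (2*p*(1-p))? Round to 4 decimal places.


Hardy-Weinberg heterozygote frequency:
q = 1 - p = 1 - 0.3795 = 0.6205
2pq = 2 * 0.3795 * 0.6205 = 0.4710

0.4710


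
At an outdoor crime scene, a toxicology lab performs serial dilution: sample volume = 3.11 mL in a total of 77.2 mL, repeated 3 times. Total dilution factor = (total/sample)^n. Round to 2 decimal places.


Dilution factor calculation:
Single dilution = V_total / V_sample = 77.2 / 3.11 ≈ 24.823151
Number of dilutions = 3
Total DF = (77.2 / 3.11)^3 (full precision, rounded at the end) = 15295.75

15295.75


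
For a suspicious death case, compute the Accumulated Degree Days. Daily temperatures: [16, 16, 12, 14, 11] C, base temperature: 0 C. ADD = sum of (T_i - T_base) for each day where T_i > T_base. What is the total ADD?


Computing ADD day by day:
Day 1: max(0, 16 - 0) = 16
Day 2: max(0, 16 - 0) = 16
Day 3: max(0, 12 - 0) = 12
Day 4: max(0, 14 - 0) = 14
Day 5: max(0, 11 - 0) = 11
Total ADD = 69

69


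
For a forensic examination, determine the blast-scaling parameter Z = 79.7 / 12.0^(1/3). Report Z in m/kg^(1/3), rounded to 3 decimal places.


Scaled distance calculation:
W^(1/3) = 12.0^(1/3) = 2.289428
Z = R / W^(1/3) = 79.7 / 2.289428
Z = 34.812 m/kg^(1/3)

34.812


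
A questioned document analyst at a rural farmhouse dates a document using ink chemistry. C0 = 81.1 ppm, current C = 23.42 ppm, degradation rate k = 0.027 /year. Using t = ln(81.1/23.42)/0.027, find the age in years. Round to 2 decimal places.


Document age estimation:
C0/C = 81.1 / 23.42 = 3.462852
ln(C0/C) = 1.242093
t = 1.242093 / 0.027 = 46.00 years

46.00


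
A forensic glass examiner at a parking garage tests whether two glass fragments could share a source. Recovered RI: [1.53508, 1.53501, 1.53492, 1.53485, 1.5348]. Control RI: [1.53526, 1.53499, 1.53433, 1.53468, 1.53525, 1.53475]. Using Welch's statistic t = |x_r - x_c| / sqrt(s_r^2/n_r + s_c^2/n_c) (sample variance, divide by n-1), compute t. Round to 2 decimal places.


Welch's t-criterion for glass RI comparison:
Recovered mean = sum / n_r = 7.67466 / 5 = 1.534932
Control mean = sum / n_c = 9.20926 / 6 = 1.5348767
Recovered sample variance s_r^2 = 1.307e-08
Control sample variance s_c^2 = 1.30547e-07
Welch SE (unpooled) = sqrt(s_r^2/n_r + s_c^2/n_c) = sqrt(2.614e-09 + 2.17578e-08) = sqrt(2.43718e-08) = 0.000156115
|mean_r - mean_c| = 5.53333e-05
t = 5.53333e-05 / 0.000156115 = 0.35

0.35


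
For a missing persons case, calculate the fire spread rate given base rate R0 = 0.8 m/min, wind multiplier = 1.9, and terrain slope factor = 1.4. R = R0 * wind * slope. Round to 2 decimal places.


Fire spread rate calculation:
R = R0 * wind_factor * slope_factor
= 0.8 * 1.9 * 1.4
= 1.52 * 1.4
= 2.13 m/min

2.13


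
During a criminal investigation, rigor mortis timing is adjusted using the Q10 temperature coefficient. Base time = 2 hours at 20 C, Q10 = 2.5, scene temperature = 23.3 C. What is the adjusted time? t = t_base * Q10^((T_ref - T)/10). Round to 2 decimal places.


Rigor mortis time adjustment:
Exponent = (T_ref - T_actual) / 10 = (20 - 23.3) / 10 = -0.33
Q10 factor = 2.5^-0.33 = 0.73906
t_adjusted = 2 * 0.73906 = 1.48 hours

1.48


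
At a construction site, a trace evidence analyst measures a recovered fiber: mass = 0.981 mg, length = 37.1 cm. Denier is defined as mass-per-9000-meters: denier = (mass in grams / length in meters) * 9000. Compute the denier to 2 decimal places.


Denier calculation:
Mass in grams = 0.981 mg / 1000 = 0.000981 g
Length in meters = 37.1 cm / 100 = 0.371 m
Linear density = mass / length = 0.000981 / 0.371 = 0.0026442 g/m
Denier = (g/m) * 9000 = 0.0026442 * 9000 = 23.80

23.80


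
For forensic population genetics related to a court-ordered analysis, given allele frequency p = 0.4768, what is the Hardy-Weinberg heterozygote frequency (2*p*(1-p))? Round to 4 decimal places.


Hardy-Weinberg heterozygote frequency:
q = 1 - p = 1 - 0.4768 = 0.5232
2pq = 2 * 0.4768 * 0.5232 = 0.4989

0.4989


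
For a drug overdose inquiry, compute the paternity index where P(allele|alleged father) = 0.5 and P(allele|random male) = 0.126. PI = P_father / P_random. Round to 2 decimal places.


Paternity Index calculation:
PI = P(allele|father) / P(allele|random)
PI = 0.5 / 0.126
PI = 3.97

3.97


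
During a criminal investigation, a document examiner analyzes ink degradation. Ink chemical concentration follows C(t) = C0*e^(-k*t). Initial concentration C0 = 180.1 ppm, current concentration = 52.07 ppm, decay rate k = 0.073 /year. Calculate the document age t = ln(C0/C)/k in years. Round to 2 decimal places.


Document age estimation:
C0/C = 180.1 / 52.07 = 3.458805
ln(C0/C) = 1.240923
t = 1.240923 / 0.073 = 17.00 years

17.00


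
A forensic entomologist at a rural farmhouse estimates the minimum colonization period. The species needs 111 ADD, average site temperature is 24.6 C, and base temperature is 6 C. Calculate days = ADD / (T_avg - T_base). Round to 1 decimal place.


Insect development time:
Effective temperature = avg_temp - T_base = 24.6 - 6 = 18.6 C
Days = ADD / effective_temp = 111 / 18.6 = 6.0 days

6.0


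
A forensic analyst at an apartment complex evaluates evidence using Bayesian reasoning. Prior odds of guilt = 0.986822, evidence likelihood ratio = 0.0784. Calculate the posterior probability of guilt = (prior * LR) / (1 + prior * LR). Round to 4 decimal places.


Bayesian evidence evaluation:
Posterior odds = prior_odds * LR = 0.986822 * 0.0784 = 0.07736684
Posterior probability = posterior_odds / (1 + posterior_odds)
= 0.07736684 / (1 + 0.07736684)
= 0.07736684 / 1.07736684
= 0.0718

0.0718


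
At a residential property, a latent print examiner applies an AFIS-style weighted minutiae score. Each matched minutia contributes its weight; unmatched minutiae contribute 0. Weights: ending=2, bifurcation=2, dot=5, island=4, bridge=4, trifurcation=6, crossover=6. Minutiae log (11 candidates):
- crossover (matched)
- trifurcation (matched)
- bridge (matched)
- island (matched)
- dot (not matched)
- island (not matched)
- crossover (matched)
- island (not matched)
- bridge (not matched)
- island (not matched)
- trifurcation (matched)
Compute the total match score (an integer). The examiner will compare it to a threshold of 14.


Weighted minutiae match score:
  crossover: matched, +6 (running total 6)
  trifurcation: matched, +6 (running total 12)
  bridge: matched, +4 (running total 16)
  island: matched, +4 (running total 20)
  dot: not matched, +0
  island: not matched, +0
  crossover: matched, +6 (running total 26)
  island: not matched, +0
  bridge: not matched, +0
  island: not matched, +0
  trifurcation: matched, +6 (running total 32)
Total score = 32
Threshold = 14; verdict = identification

32


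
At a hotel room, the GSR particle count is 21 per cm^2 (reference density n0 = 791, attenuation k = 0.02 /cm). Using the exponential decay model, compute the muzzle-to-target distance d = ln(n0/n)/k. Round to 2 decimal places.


GSR distance calculation:
n0/n = 791 / 21 = 37.666667
ln(n0/n) = 3.628776
d = 3.628776 / 0.02 = 181.44 cm

181.44


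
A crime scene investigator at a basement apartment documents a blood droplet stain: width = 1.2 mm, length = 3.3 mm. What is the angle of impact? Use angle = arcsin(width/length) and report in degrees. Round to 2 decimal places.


Blood spatter impact angle calculation:
width / length = 1.2 / 3.3 = 0.363636
angle = arcsin(0.363636)
angle = 21.32 degrees

21.32


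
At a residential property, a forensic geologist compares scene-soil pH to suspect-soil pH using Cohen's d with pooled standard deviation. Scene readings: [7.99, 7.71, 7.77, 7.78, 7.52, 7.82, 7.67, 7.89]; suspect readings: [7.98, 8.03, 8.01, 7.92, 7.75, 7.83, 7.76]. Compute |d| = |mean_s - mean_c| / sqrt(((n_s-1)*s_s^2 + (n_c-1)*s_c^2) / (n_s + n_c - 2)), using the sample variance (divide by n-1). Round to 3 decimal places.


Pooled-variance Cohen's d for soil pH comparison:
Scene mean = 62.15 / 8 = 7.76875
Suspect mean = 55.28 / 7 = 7.897143
Scene sample variance s_s^2 = 0.020213
Suspect sample variance s_c^2 = 0.01379
Pooled variance = ((n_s-1)*s_s^2 + (n_c-1)*s_c^2) / (n_s + n_c - 2) = 0.017248
Pooled SD = sqrt(0.017248) = 0.131332
Mean difference = -0.128393
|d| = |-0.128393| / 0.131332 = 0.978

0.978


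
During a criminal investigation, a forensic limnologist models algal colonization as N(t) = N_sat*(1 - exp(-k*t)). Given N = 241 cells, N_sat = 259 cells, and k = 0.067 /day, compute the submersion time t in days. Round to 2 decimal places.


PMSI from diatom colonization curve:
N / N_sat = 241 / 259 = 0.930502
1 - N/N_sat = 0.069498
ln(1 - N/N_sat) = -2.666457
t = -ln(1 - N/N_sat) / k = -(-2.666457) / 0.067 = 39.80 days

39.80


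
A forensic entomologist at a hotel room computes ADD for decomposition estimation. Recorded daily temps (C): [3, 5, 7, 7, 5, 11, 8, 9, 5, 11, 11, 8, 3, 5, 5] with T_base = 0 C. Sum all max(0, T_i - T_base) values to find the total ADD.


Computing ADD day by day:
Day 1: max(0, 3 - 0) = 3
Day 2: max(0, 5 - 0) = 5
Day 3: max(0, 7 - 0) = 7
Day 4: max(0, 7 - 0) = 7
Day 5: max(0, 5 - 0) = 5
Day 6: max(0, 11 - 0) = 11
Day 7: max(0, 8 - 0) = 8
Day 8: max(0, 9 - 0) = 9
Day 9: max(0, 5 - 0) = 5
Day 10: max(0, 11 - 0) = 11
Day 11: max(0, 11 - 0) = 11
Day 12: max(0, 8 - 0) = 8
Day 13: max(0, 3 - 0) = 3
Day 14: max(0, 5 - 0) = 5
Day 15: max(0, 5 - 0) = 5
Total ADD = 103

103


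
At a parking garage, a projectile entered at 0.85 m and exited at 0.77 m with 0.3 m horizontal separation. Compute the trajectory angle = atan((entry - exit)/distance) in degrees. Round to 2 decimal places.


Bullet trajectory angle:
Height difference = 0.85 - 0.77 = 0.08 m
angle = atan(0.08 / 0.3)
angle = atan(0.266667)
angle = 14.93 degrees

14.93


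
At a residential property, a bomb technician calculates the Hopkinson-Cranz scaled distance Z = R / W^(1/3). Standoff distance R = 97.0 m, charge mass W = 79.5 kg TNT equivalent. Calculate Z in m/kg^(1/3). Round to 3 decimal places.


Scaled distance calculation:
W^(1/3) = 79.5^(1/3) = 4.299874
Z = R / W^(1/3) = 97.0 / 4.299874
Z = 22.559 m/kg^(1/3)

22.559


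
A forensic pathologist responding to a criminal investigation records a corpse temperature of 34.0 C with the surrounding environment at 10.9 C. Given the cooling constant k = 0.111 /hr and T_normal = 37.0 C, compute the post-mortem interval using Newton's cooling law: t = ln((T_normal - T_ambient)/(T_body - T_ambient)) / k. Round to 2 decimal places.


Using Newton's law of cooling:
t = ln((T_normal - T_ambient) / (T_body - T_ambient)) / k
T_normal - T_ambient = 26.1
T_body - T_ambient = 23.1
Ratio = 1.12987
ln(ratio) = 0.122103
t = 0.122103 / 0.111 = 1.10 hours

1.10


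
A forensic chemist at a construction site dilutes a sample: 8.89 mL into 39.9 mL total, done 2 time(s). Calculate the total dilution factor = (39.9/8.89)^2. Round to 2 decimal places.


Dilution factor calculation:
Single dilution = V_total / V_sample = 39.9 / 8.89 ≈ 4.488189
Number of dilutions = 2
Total DF = (39.9 / 8.89)^2 (full precision, rounded at the end) = 20.14

20.14


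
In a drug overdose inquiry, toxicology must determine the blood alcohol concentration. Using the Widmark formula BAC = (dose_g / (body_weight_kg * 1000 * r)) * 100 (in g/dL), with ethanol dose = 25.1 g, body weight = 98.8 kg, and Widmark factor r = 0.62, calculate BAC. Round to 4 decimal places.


Applying the Widmark formula:
BAC = (dose_g / (body_wt * 1000 * r)) * 100
Denominator = 98.8 * 1000 * 0.62 = 61256
BAC = (25.1 / 61256) * 100
BAC = 0.0410 g/dL

0.0410


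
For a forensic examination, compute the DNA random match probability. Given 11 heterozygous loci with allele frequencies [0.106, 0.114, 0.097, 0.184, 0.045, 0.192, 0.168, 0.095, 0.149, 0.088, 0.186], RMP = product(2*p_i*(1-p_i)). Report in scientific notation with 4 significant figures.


Computing RMP for 11 loci:
Locus 1: 2 * 0.106 * 0.894 = 0.189528
Locus 2: 2 * 0.114 * 0.886 = 0.202008
Locus 3: 2 * 0.097 * 0.903 = 0.175182
Locus 4: 2 * 0.184 * 0.816 = 0.300288
Locus 5: 2 * 0.045 * 0.955 = 0.08595
Locus 6: 2 * 0.192 * 0.808 = 0.310272
Locus 7: 2 * 0.168 * 0.832 = 0.279552
Locus 8: 2 * 0.095 * 0.905 = 0.17195
Locus 9: 2 * 0.149 * 0.851 = 0.253598
Locus 10: 2 * 0.088 * 0.912 = 0.160512
Locus 11: 2 * 0.186 * 0.814 = 0.302808
RMP = 3.182e-08

3.182e-08


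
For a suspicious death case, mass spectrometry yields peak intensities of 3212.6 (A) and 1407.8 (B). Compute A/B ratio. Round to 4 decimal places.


Spectral peak ratio:
Peak A = 3212.6 counts
Peak B = 1407.8 counts
Ratio = 3212.6 / 1407.8 = 2.2820

2.2820


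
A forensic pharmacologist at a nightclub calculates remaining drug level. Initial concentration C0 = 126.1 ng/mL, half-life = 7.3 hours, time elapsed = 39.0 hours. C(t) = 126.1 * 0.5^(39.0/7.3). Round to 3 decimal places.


Drug concentration decay:
Number of half-lives = t / t_half = 39.0 / 7.3 = 5.342466
Decay factor = 0.5^5.342466 = 0.02464663
C(t) = 126.1 * 0.02464663 = 3.108 ng/mL

3.108


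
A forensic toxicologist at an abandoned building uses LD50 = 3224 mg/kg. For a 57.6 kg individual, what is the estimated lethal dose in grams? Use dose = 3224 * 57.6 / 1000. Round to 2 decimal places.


Lethal dose calculation:
Lethal dose = LD50 * body_weight / 1000
= 3224 * 57.6 / 1000
= 185702.4 / 1000
= 185.70 g

185.70


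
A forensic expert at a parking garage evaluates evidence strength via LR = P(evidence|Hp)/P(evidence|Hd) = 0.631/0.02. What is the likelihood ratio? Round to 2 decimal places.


Likelihood ratio calculation:
LR = P(E|Hp) / P(E|Hd)
LR = 0.631 / 0.02
LR = 31.55

31.55


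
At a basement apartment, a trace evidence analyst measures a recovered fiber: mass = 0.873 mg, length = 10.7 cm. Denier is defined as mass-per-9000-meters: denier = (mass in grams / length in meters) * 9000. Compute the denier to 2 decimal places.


Denier calculation:
Mass in grams = 0.873 mg / 1000 = 0.000873 g
Length in meters = 10.7 cm / 100 = 0.107 m
Linear density = mass / length = 0.000873 / 0.107 = 0.00815888 g/m
Denier = (g/m) * 9000 = 0.00815888 * 9000 = 73.43

73.43


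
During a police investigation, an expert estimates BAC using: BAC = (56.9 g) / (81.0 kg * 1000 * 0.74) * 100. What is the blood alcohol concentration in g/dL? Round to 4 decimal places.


Applying the Widmark formula:
BAC = (dose_g / (body_wt * 1000 * r)) * 100
Denominator = 81.0 * 1000 * 0.74 = 59940
BAC = (56.9 / 59940) * 100
BAC = 0.0949 g/dL

0.0949


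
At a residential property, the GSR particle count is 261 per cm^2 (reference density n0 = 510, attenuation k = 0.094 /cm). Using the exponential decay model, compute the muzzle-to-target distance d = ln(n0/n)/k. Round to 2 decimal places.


GSR distance calculation:
n0/n = 510 / 261 = 1.954023
ln(n0/n) = 0.66989
d = 0.66989 / 0.094 = 7.13 cm

7.13


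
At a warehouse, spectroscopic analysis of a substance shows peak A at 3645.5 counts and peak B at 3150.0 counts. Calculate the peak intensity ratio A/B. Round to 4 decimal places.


Spectral peak ratio:
Peak A = 3645.5 counts
Peak B = 3150.0 counts
Ratio = 3645.5 / 3150.0 = 1.1573

1.1573


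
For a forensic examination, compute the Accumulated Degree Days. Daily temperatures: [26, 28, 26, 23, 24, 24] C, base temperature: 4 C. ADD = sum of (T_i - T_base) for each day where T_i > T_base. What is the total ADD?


Computing ADD day by day:
Day 1: max(0, 26 - 4) = 22
Day 2: max(0, 28 - 4) = 24
Day 3: max(0, 26 - 4) = 22
Day 4: max(0, 23 - 4) = 19
Day 5: max(0, 24 - 4) = 20
Day 6: max(0, 24 - 4) = 20
Total ADD = 127

127


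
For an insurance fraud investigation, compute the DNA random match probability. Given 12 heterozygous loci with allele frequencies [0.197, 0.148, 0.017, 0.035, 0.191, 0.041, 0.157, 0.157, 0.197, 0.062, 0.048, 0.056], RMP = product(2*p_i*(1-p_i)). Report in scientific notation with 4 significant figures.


Computing RMP for 12 loci:
Locus 1: 2 * 0.197 * 0.803 = 0.316382
Locus 2: 2 * 0.148 * 0.852 = 0.252192
Locus 3: 2 * 0.017 * 0.983 = 0.033422
Locus 4: 2 * 0.035 * 0.965 = 0.06755
Locus 5: 2 * 0.191 * 0.809 = 0.309038
Locus 6: 2 * 0.041 * 0.959 = 0.078638
Locus 7: 2 * 0.157 * 0.843 = 0.264702
Locus 8: 2 * 0.157 * 0.843 = 0.264702
Locus 9: 2 * 0.197 * 0.803 = 0.316382
Locus 10: 2 * 0.062 * 0.938 = 0.116312
Locus 11: 2 * 0.048 * 0.952 = 0.091392
Locus 12: 2 * 0.056 * 0.944 = 0.105728
RMP = 1.091e-10

1.091e-10


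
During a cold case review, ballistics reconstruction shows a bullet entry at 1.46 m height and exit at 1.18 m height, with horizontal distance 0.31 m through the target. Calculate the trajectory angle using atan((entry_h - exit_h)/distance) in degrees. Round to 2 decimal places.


Bullet trajectory angle:
Height difference = 1.46 - 1.18 = 0.28 m
angle = atan(0.28 / 0.31)
angle = atan(0.903226)
angle = 42.09 degrees

42.09


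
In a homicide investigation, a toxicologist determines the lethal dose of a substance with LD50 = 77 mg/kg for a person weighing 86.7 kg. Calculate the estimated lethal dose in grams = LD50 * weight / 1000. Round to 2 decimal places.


Lethal dose calculation:
Lethal dose = LD50 * body_weight / 1000
= 77 * 86.7 / 1000
= 6675.9 / 1000
= 6.68 g

6.68


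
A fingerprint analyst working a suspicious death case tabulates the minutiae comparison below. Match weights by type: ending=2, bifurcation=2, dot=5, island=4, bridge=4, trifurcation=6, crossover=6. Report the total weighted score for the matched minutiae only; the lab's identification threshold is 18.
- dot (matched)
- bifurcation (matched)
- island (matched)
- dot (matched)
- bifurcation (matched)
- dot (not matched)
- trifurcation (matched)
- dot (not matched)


Weighted minutiae match score:
  dot: matched, +5 (running total 5)
  bifurcation: matched, +2 (running total 7)
  island: matched, +4 (running total 11)
  dot: matched, +5 (running total 16)
  bifurcation: matched, +2 (running total 18)
  dot: not matched, +0
  trifurcation: matched, +6 (running total 24)
  dot: not matched, +0
Total score = 24
Threshold = 18; verdict = identification

24


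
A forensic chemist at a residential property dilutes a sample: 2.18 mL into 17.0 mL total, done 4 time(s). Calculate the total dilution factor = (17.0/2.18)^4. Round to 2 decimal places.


Dilution factor calculation:
Single dilution = V_total / V_sample = 17.0 / 2.18 ≈ 7.798165
Number of dilutions = 4
Total DF = (17.0 / 2.18)^4 (full precision, rounded at the end) = 3698.02

3698.02


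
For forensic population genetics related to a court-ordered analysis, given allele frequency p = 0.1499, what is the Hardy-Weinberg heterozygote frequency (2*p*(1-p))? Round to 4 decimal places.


Hardy-Weinberg heterozygote frequency:
q = 1 - p = 1 - 0.1499 = 0.8501
2pq = 2 * 0.1499 * 0.8501 = 0.2549

0.2549


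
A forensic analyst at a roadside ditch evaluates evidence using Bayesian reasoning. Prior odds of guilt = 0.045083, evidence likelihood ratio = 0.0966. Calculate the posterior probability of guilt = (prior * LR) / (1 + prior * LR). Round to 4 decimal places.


Bayesian evidence evaluation:
Posterior odds = prior_odds * LR = 0.045083 * 0.0966 = 0.004355018
Posterior probability = posterior_odds / (1 + posterior_odds)
= 0.004355018 / (1 + 0.004355018)
= 0.004355018 / 1.004355018
= 0.0043

0.0043


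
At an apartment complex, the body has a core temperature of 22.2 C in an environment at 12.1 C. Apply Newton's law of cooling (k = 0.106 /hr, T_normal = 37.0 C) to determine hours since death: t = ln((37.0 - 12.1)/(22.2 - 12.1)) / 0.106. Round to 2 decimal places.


Using Newton's law of cooling:
t = ln((T_normal - T_ambient) / (T_body - T_ambient)) / k
T_normal - T_ambient = 24.9
T_body - T_ambient = 10.1
Ratio = 2.465347
ln(ratio) = 0.902333
t = 0.902333 / 0.106 = 8.51 hours

8.51


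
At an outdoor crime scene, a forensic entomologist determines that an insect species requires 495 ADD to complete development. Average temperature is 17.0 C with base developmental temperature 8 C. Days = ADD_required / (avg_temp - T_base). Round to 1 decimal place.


Insect development time:
Effective temperature = avg_temp - T_base = 17.0 - 8 = 9.0 C
Days = ADD / effective_temp = 495 / 9.0 = 55.0 days

55.0


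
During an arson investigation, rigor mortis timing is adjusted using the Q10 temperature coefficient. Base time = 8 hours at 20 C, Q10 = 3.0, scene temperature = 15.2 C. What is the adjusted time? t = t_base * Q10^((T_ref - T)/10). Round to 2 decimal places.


Rigor mortis time adjustment:
Exponent = (T_ref - T_actual) / 10 = (20 - 15.2) / 10 = 0.48
Q10 factor = 3.0^0.48 = 1.69441
t_adjusted = 8 * 1.69441 = 13.56 hours

13.56
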